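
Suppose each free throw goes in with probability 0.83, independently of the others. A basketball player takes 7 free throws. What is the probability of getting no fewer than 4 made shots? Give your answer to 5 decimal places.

0.98109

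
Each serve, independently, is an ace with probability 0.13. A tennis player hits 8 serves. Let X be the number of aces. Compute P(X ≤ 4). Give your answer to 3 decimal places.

0.999

X ~ Binomial(8, 0.13); P(X ≤ 4) = Σ C(8,k) p^k (1−p)^(8−k) over k:
  k=0: C(8,0)·0.13^0·0.87^8 = 0.32821
  k=1: C(8,1)·0.13^1·0.87^7 = 0.39234
  k=2: C(8,2)·0.13^2·0.87^6 = 0.20519
  k=3: C(8,3)·0.13^3·0.87^5 = 0.06132
  k=4: C(8,4)·0.13^4·0.87^4 = 0.01145
Total = 0.99852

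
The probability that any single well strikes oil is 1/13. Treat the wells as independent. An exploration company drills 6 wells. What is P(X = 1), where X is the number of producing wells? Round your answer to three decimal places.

0.309

X ~ Binomial(n=6, p=0.076923).
P(X=1) = C(6,1) · p^1 · (1−p)^5
= 6 · 0.076923 · 0.67018 = 0.30931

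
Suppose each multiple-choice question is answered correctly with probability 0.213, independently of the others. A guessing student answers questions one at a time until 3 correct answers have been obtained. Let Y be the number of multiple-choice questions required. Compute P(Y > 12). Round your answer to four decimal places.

Needing more than 12 multiple-choice questions ⇔ fewer than 3 successes in the first 12. With X ~ Binomial(12, 0.213), P(Y > 12) = P(X ≤ 2).
  k=0: C(12,0)·0.213^0·0.787^12 = 0.056454
  k=1: C(12,1)·0.213^1·0.787^11 = 0.183351
  k=2: C(12,2)·0.213^2·0.787^10 = 0.272929
P(X ≤ 2) = 0.512735

0.5127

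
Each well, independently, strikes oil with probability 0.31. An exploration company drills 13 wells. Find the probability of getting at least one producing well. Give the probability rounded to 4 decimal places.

P(at least one) = 1 − P(none) = 1 − (1 − 0.31)^13
= 1 − 0.008036 = 0.991964

0.9920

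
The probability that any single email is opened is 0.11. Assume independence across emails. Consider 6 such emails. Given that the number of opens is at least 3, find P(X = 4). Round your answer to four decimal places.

X ~ Binomial(6, 0.11). Want P(X=4 | X≥3) = P(X=4) / P(X≥3).
P(X=4) = C(6,4)·0.11^4·0.89^2 = 0.001740
P(X≥3) = 1 − 0.496981 − 0.368548 − 0.113877 = 0.020594
Ratio = 0.001740 / 0.020594 = 0.084471

0.0845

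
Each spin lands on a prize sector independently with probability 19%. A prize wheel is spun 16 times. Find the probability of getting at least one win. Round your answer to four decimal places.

0.9657

P(at least one) = 1 − P(none) = 1 − (1 − 0.19)^16
= 1 − 0.034337 = 0.965663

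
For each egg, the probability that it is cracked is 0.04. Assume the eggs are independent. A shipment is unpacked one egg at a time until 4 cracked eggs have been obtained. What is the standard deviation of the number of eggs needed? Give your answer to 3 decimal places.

48.990

Y = total eggs until the fourth success; negative binomial with r=4, p=0.04.
SD(Y) = √[r(1−p)/p²] = √(2400.00000) = 48.98979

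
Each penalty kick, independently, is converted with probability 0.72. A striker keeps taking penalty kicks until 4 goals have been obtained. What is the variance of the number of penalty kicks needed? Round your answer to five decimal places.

Y = total penalty kicks until the fourth success; negative binomial with r=4, p=0.72.
Var(Y) = r(1−p)/p² = 4·0.28 / 0.72² = 2.1604938

2.16049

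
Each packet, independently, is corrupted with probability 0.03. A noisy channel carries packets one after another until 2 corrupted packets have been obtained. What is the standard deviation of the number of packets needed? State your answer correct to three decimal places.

46.428

Y = total packets until the second success; negative binomial with r=2, p=0.03.
SD(Y) = √[r(1−p)/p²] = √(2155.55556) = 46.42796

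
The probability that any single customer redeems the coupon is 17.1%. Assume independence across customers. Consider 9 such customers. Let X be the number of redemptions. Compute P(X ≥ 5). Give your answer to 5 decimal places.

0.01001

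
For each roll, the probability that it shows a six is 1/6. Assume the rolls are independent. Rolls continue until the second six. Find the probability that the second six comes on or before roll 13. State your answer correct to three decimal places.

Finishing within 13 rolls ⇔ at least 2 successes in the first 13. With X ~ Binomial(13, 0.166667), P(Y ≤ 13) = 1 − P(X ≤ 1).
  k=0: C(13,0)·0.166667^0·0.833333^13 = 0.09346
  k=1: C(13,1)·0.166667^1·0.833333^12 = 0.24301
1 − 0.33647 = 0.66353

0.664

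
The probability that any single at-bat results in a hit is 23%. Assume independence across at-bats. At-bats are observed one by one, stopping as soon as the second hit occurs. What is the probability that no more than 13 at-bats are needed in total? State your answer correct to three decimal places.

0.837

Finishing within 13 at-bats ⇔ at least 2 successes in the first 13. With X ~ Binomial(13, 0.23), P(Y ≤ 13) = 1 − P(X ≤ 1).
  k=0: C(13,0)·0.23^0·0.77^13 = 0.03345
  k=1: C(13,1)·0.23^1·0.77^12 = 0.12989
1 − 0.16333 = 0.83667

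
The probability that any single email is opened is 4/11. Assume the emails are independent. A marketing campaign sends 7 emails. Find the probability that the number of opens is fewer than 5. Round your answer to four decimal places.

0.9348

X ~ Binomial(7, 0.363636); P(X ≤ 4) = Σ C(7,k) p^k (1−p)^(7−k) over k:
  k=0: C(7,0)·0.363636^0·0.636364^7 = 0.042261
  k=1: C(7,1)·0.363636^1·0.636364^6 = 0.169043
  k=2: C(7,2)·0.363636^2·0.636364^5 = 0.289788
  k=3: C(7,3)·0.363636^3·0.636364^4 = 0.275989
  k=4: C(7,4)·0.363636^4·0.636364^3 = 0.157708
Total = 0.934789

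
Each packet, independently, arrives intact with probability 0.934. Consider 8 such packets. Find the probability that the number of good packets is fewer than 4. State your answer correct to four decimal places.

X ~ Binomial(8, 0.934); P(X ≤ 3) = Σ C(8,k) p^k (1−p)^(8−k) over k:
  k=0: C(8,0)·0.934^0·0.066^8 = 0.000000
  k=1: C(8,1)·0.934^1·0.066^7 = 0.000000
  k=2: C(8,2)·0.934^2·0.066^6 = 0.000002
  k=3: C(8,3)·0.934^3·0.066^5 = 0.000057
Total = 0.000059

0.0001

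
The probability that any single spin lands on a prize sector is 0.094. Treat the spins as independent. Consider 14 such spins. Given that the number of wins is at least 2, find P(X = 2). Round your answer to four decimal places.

0.6401

X ~ Binomial(14, 0.094). Want P(X=2 | X≥2) = P(X=2) / P(X≥2).
P(X=2) = C(14,2)·0.094^2·0.906^12 = 0.245944
P(X≥2) = 1 − 0.251070 − 0.364689 = 0.384241
Ratio = 0.245944 / 0.384241 = 0.640076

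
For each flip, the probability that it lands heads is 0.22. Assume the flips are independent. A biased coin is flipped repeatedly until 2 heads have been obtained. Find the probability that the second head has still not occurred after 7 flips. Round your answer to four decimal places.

0.5225

Needing more than 7 flips ⇔ fewer than 2 successes in the first 7. With X ~ Binomial(7, 0.22), P(Y > 7) = P(X ≤ 1).
  k=0: C(7,0)·0.22^0·0.78^7 = 0.175656
  k=1: C(7,1)·0.22^1·0.78^6 = 0.346807
P(X ≤ 1) = 0.522463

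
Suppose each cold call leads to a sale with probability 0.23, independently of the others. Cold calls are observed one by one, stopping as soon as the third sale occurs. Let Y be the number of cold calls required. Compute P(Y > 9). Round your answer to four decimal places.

Needing more than 9 cold calls ⇔ fewer than 3 successes in the first 9. With X ~ Binomial(9, 0.23), P(Y > 9) = P(X ≤ 2).
  k=0: C(9,0)·0.23^0·0.77^9 = 0.095152
  k=1: C(9,1)·0.23^1·0.77^8 = 0.255797
  k=2: C(9,2)·0.23^2·0.77^7 = 0.305628
P(X ≤ 2) = 0.656577

0.6566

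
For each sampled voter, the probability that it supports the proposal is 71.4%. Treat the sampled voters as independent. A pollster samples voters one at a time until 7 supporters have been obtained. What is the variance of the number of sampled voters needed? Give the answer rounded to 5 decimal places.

3.92706

Y = total sampled voters until the seventh success; negative binomial with r=7, p=0.714.
Var(Y) = r(1−p)/p² = 7·0.286 / 0.714² = 3.9270610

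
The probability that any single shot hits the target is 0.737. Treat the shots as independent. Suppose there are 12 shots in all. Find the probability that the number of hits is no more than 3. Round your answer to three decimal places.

0.001

X ~ Binomial(12, 0.737); P(X ≤ 3) = Σ C(12,k) p^k (1−p)^(12−k) over k:
  k=0: C(12,0)·0.737^0·0.263^12 = 0.00000
  k=1: C(12,1)·0.737^1·0.263^11 = 0.00000
  k=2: C(12,2)·0.737^2·0.263^10 = 0.00006
  k=3: C(12,3)·0.737^3·0.263^9 = 0.00053
Total = 0.00059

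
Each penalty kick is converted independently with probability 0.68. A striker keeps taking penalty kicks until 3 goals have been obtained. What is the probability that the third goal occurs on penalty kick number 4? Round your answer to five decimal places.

0.30185

Y = trial on which the third success occurs; negative binomial, r=3, p=0.68.
P(Y=4) = C(3,2) · p^3 · (1−p)^1
= 3 · 0.31443 · 0.32 = 0.3018547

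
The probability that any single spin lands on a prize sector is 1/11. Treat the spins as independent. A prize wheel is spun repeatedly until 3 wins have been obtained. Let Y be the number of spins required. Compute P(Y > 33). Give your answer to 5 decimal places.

Needing more than 33 spins ⇔ fewer than 3 successes in the first 33. With X ~ Binomial(33, 0.090909), P(Y > 33) = P(X ≤ 2).
  k=0: C(33,0)·0.090909^0·0.909091^33 = 0.0430568
  k=1: C(33,1)·0.090909^1·0.909091^32 = 0.1420873
  k=2: C(33,2)·0.090909^2·0.909091^31 = 0.2273397
P(X ≤ 2) = 0.4124838

0.41248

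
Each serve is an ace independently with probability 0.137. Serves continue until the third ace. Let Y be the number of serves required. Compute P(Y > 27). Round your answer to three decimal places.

0.265

Needing more than 27 serves ⇔ fewer than 3 successes in the first 27. With X ~ Binomial(27, 0.137), P(Y > 27) = P(X ≤ 2).
  k=0: C(27,0)·0.137^0·0.863^27 = 0.01872
  k=1: C(27,1)·0.137^1·0.863^26 = 0.08024
  k=2: C(27,2)·0.137^2·0.863^25 = 0.16558
P(X ≤ 2) = 0.26454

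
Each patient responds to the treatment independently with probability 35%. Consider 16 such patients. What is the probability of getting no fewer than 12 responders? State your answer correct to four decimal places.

X ~ Binomial(16, 0.35); P(X ≥ 12) = Σ C(16,k) p^k (1−p)^(16−k) over k:
  k=12: C(16,12)·0.35^12·0.65^4 = 0.001098
  k=13: C(16,13)·0.35^13·0.65^3 = 0.000182
  k=14: C(16,14)·0.35^14·0.65^2 = 0.000021
  k=15: C(16,15)·0.35^15·0.65^1 = 0.000002
  k=16: C(16,16)·0.35^16·0.65^0 = 0.000000
Total = 0.001302

0.0013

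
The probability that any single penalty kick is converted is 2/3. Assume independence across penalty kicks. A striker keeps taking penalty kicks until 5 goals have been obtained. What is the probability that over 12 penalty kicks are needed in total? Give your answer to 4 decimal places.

Needing more than 12 penalty kicks ⇔ fewer than 5 successes in the first 12. With X ~ Binomial(12, 0.666667), P(Y > 12) = P(X ≤ 4).
  k=0: C(12,0)·0.666667^0·0.333333^12 = 0.000002
  k=1: C(12,1)·0.666667^1·0.333333^11 = 0.000045
  k=2: C(12,2)·0.666667^2·0.333333^10 = 0.000497
  k=3: C(12,3)·0.666667^3·0.333333^9 = 0.003312
  k=4: C(12,4)·0.666667^4·0.333333^8 = 0.014903
P(X ≤ 4) = 0.018758

0.0188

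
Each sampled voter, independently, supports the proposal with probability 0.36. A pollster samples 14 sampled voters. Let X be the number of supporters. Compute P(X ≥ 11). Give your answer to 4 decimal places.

0.0014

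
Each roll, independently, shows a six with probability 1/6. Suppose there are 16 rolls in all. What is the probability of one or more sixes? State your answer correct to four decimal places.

P(at least one) = 1 − P(none) = 1 − (1 − 0.166667)^16
= 1 − 0.054088 = 0.945912

0.9459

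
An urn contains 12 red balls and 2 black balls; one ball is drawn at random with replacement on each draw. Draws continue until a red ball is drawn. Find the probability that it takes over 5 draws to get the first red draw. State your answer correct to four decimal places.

Y = number of draws to the first success; geometric, p = 0.857143.
P(Y > 5) = P(first 5 all fail) = (1−p)^5 = 0.000059

0.0001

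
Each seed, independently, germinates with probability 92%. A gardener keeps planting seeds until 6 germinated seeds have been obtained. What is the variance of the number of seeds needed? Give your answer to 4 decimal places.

0.5671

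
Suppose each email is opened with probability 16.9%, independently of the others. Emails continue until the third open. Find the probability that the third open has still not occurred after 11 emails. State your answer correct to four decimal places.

0.7193

Needing more than 11 emails ⇔ fewer than 3 successes in the first 11. With X ~ Binomial(11, 0.169), P(Y > 11) = P(X ≤ 2).
  k=0: C(11,0)·0.169^0·0.831^11 = 0.130500
  k=1: C(11,1)·0.169^1·0.831^10 = 0.291937
  k=2: C(11,2)·0.169^2·0.831^9 = 0.296856
P(X ≤ 2) = 0.719293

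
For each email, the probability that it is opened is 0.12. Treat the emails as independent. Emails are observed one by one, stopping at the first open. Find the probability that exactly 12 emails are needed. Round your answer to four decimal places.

0.0294

Geometric (trials to first success), p = 0.12.
P(Y = 12) = (1−p)^11 · p = 0.24508 · 0.12 = 0.029410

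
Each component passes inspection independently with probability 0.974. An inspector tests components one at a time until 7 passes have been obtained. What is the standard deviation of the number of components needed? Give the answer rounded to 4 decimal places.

Y = total components until the seventh success; negative binomial with r=7, p=0.974.
SD(Y) = √[r(1−p)/p²] = √(0.191846) = 0.438003

0.4380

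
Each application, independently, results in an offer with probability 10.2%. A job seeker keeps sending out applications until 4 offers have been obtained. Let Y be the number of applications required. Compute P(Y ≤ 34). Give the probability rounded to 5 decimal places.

0.46186

Finishing within 34 applications ⇔ at least 4 successes in the first 34. With X ~ Binomial(34, 0.102), P(Y ≤ 34) = 1 − P(X ≤ 3).
  k=0: C(34,0)·0.102^0·0.898^34 = 0.0257867
  k=1: C(34,1)·0.102^1·0.898^33 = 0.0995860
  k=2: C(34,2)·0.102^2·0.898^32 = 0.1866405
  k=3: C(34,3)·0.102^3·0.898^31 = 0.2261302
1 − 0.5381434 = 0.4618566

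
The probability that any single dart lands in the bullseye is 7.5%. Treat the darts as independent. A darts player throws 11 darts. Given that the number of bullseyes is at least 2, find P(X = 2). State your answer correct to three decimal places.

0.777

X ~ Binomial(11, 0.075). Want P(X=2 | X≥2) = P(X=2) / P(X≥2).
P(X=2) = C(11,2)·0.075^2·0.925^9 = 0.15338
P(X≥2) = 1 − 0.42419 − 0.37833 = 0.19748
Ratio = 0.15338 / 0.19748 = 0.77667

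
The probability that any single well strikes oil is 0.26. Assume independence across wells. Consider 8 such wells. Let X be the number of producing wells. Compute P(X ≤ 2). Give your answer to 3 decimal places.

0.653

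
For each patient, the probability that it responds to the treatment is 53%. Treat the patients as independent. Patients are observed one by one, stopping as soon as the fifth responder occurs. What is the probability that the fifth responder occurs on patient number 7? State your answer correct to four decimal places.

Y = trial on which the fifth success occurs; negative binomial, r=5, p=0.53.
P(Y=7) = C(6,4) · p^5 · (1−p)^2
= 15 · 0.04182 · 0.2209 = 0.138569

0.1386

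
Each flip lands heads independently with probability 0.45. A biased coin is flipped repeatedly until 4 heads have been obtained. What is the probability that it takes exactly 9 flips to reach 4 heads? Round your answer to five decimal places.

Y = trial on which the fourth success occurs; negative binomial, r=4, p=0.45.
P(Y=9) = C(8,3) · p^4 · (1−p)^5
= 56 · 0.041006 · 0.050328 = 0.1155717

0.11557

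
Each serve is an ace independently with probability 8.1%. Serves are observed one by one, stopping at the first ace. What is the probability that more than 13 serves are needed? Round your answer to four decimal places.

0.3335

Y = number of serves to the first success; geometric, p = 0.081.
P(Y > 13) = P(first 13 all fail) = (1−p)^13 = 0.333504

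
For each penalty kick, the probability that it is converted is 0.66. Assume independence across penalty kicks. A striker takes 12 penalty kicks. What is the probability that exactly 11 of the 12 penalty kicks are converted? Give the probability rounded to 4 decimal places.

X ~ Binomial(n=12, p=0.66).
P(X=11) = C(12,11) · p^11 · (1−p)^1
= 12 · 0.010351 · 0.34 = 0.042232

0.0422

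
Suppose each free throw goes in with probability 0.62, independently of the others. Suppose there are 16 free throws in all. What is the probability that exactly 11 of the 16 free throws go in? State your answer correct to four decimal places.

X ~ Binomial(n=16, p=0.62).
P(X=11) = C(16,11) · p^11 · (1−p)^5
= 4368 · 0.0052037 · 0.0079235 = 0.180098

0.1801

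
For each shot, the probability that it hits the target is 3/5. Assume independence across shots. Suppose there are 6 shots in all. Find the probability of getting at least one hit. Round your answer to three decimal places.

0.996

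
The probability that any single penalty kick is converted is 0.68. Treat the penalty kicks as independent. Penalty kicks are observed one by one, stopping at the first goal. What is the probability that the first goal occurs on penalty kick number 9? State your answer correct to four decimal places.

Geometric (trials to first success), p = 0.68.
P(Y = 9) = (1−p)^8 · p = 0.00010995 · 0.68 = 0.000075

0.0001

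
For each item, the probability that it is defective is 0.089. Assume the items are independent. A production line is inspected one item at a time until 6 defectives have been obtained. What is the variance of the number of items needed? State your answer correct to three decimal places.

690.064

Y = total items until the sixth success; negative binomial with r=6, p=0.089.
Var(Y) = r(1−p)/p² = 6·0.911 / 0.089² = 690.06439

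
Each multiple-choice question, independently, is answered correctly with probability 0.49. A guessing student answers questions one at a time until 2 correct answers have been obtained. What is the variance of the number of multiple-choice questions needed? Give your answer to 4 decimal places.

4.2482

Y = total multiple-choice questions until the second success; negative binomial with r=2, p=0.49.
Var(Y) = r(1−p)/p² = 2·0.51 / 0.49² = 4.248230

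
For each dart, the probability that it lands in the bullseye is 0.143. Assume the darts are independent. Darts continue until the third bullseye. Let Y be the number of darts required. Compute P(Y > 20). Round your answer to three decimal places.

0.440

Needing more than 20 darts ⇔ fewer than 3 successes in the first 20. With X ~ Binomial(20, 0.143), P(Y > 20) = P(X ≤ 2).
  k=0: C(20,0)·0.143^0·0.857^20 = 0.04567
  k=1: C(20,1)·0.143^1·0.857^19 = 0.15241
  k=2: C(20,2)·0.143^2·0.857^18 = 0.24159
P(X ≤ 2) = 0.43967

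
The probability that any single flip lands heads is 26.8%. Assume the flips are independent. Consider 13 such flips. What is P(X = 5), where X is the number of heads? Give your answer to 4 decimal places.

0.1467

X ~ Binomial(n=13, p=0.268).
P(X=5) = C(13,5) · p^5 · (1−p)^8
= 1287 · 0.0013825 · 0.082431 = 0.146670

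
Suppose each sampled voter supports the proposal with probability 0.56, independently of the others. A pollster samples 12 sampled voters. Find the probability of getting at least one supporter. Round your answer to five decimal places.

P(at least one) = 1 − P(none) = 1 − (1 − 0.56)^12
= 1 − 0.0000527 = 0.9999473

0.99995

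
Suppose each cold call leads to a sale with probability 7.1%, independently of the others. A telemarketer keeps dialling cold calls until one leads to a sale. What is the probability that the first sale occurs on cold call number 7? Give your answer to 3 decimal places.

0.046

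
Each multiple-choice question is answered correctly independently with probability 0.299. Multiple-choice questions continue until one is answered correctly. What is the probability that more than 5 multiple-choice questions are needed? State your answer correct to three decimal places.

0.169

Y = number of multiple-choice questions to the first success; geometric, p = 0.299.
P(Y > 5) = P(first 5 all fail) = (1−p)^5 = 0.16927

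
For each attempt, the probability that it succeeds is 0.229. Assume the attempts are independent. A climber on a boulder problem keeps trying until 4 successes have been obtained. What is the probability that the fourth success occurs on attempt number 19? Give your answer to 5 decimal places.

Y = trial on which the fourth success occurs; negative binomial, r=4, p=0.229.
P(Y=19) = C(18,3) · p^4 · (1−p)^15
= 816 · 0.0027501 · 0.020222 = 0.0453783

0.04538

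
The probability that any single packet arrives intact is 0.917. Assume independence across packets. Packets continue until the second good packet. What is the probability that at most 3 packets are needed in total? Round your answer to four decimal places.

Finishing within 3 packets ⇔ at least 2 successes in the first 3. With X ~ Binomial(3, 0.917), P(Y ≤ 3) = 1 − P(X ≤ 1).
  k=0: C(3,0)·0.917^0·0.083^3 = 0.000572
  k=1: C(3,1)·0.917^1·0.083^2 = 0.018952
1 − 0.019523 = 0.980477

0.9805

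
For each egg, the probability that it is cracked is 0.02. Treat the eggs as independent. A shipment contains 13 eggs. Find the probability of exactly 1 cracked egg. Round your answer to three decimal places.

0.204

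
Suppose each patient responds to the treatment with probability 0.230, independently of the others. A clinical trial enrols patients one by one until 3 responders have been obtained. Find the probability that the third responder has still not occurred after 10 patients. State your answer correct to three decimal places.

Needing more than 10 patients ⇔ fewer than 3 successes in the first 10. With X ~ Binomial(10, 0.23), P(Y > 10) = P(X ≤ 2).
  k=0: C(10,0)·0.23^0·0.77^10 = 0.07327
  k=1: C(10,1)·0.23^1·0.77^9 = 0.21885
  k=2: C(10,2)·0.23^2·0.77^8 = 0.29417
P(X ≤ 2) = 0.58628

0.586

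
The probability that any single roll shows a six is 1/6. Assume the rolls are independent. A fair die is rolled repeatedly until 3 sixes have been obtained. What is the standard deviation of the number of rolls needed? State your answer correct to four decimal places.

Y = total rolls until the third success; negative binomial with r=3, p=0.166667.
SD(Y) = √[r(1−p)/p²] = √(90.000000) = 9.486833

9.4868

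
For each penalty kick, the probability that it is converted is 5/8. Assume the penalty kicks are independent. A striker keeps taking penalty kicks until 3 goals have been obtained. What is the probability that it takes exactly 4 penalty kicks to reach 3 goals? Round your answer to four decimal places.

0.2747

Y = trial on which the third success occurs; negative binomial, r=3, p=0.625.
P(Y=4) = C(3,2) · p^3 · (1−p)^1
= 3 · 0.24414 · 0.375 = 0.274658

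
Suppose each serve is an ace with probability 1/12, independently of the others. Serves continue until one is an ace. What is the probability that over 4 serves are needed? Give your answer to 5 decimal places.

0.70607

Y = number of serves to the first success; geometric, p = 0.083333.
P(Y > 4) = P(first 4 all fail) = (1−p)^4 = 0.7060667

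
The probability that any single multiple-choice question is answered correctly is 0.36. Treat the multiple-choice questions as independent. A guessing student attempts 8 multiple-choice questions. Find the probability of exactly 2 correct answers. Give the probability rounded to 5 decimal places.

0.24937

X ~ Binomial(n=8, p=0.36).
P(X=2) = C(8,2) · p^2 · (1−p)^6
= 28 · 0.1296 · 0.068719 = 0.2493692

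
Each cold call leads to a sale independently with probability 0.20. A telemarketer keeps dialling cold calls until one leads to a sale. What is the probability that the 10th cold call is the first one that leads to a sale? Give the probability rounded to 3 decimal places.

Geometric (trials to first success), p = 0.20.
P(Y = 10) = (1−p)^9 · p = 0.13422 · 0.20 = 0.02684

0.027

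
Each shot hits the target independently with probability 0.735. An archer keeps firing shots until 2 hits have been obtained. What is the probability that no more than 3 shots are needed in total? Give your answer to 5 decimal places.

0.82654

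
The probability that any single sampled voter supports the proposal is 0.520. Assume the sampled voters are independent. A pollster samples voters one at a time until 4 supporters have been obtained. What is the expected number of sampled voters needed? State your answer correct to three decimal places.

7.692

Y = total sampled voters until the fourth success; negative binomial with r=4, p=0.52.
E[Y] = r / p = 4 / 0.52 = 7.69231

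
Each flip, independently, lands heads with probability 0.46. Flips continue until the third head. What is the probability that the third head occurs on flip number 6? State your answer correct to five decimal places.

0.15327

Y = trial on which the third success occurs; negative binomial, r=3, p=0.46.
P(Y=6) = C(5,2) · p^3 · (1−p)^3
= 10 · 0.097336 · 0.15746 = 0.1532692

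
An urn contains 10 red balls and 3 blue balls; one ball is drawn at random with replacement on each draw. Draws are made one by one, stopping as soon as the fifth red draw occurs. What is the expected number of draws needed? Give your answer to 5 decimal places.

Y = total draws until the fifth success; negative binomial with r=5, p=0.769231.
E[Y] = r / p = 5 / 0.769231 = 6.5000000

6.50000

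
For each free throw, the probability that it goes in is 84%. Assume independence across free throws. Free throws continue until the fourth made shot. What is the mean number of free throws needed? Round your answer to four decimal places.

Y = total free throws until the fourth success; negative binomial with r=4, p=0.84.
E[Y] = r / p = 4 / 0.84 = 4.761905

4.7619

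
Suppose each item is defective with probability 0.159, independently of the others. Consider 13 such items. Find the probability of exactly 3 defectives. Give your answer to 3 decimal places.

0.203

X ~ Binomial(n=13, p=0.159).
P(X=3) = C(13,3) · p^3 · (1−p)^10
= 286 · 0.0040197 · 0.17699 = 0.20348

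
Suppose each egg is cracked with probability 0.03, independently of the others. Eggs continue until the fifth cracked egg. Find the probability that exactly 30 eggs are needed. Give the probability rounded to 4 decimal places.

0.0003

Y = trial on which the fifth success occurs; negative binomial, r=5, p=0.03.
P(Y=30) = C(29,4) · p^5 · (1−p)^25
= 23751 · 2.43e-08 · 0.46697 = 0.000270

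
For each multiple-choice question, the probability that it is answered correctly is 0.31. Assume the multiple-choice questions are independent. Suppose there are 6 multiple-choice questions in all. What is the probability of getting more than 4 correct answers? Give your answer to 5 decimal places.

0.01274

X ~ Binomial(6, 0.31); P(X ≥ 5) = Σ C(6,k) p^k (1−p)^(6−k) over k:
  k=5: C(6,5)·0.31^5·0.69^1 = 0.0118525
  k=6: C(6,6)·0.31^6·0.69^0 = 0.0008875
Total = 0.0127400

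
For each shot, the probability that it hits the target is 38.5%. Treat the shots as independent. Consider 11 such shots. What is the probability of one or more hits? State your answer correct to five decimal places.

0.99524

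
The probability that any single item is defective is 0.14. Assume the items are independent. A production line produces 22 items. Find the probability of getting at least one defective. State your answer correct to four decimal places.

0.9638

P(at least one) = 1 − P(none) = 1 − (1 − 0.14)^22
= 1 − 0.036221 = 0.963779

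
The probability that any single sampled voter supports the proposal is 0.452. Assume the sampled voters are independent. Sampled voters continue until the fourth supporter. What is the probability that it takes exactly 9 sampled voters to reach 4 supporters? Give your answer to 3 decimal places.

0.116

Y = trial on which the fourth success occurs; negative binomial, r=4, p=0.452.
P(Y=9) = C(8,3) · p^4 · (1−p)^5
= 56 · 0.04174 · 0.04942 = 0.11552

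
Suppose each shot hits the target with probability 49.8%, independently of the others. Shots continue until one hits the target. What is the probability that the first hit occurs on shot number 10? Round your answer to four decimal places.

0.0010

Geometric (trials to first success), p = 0.498.
P(Y = 10) = (1−p)^9 · p = 0.0020246 · 0.498 = 0.001008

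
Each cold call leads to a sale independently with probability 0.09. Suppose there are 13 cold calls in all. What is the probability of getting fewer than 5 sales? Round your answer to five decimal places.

X ~ Binomial(13, 0.09); P(X ≤ 4) = Σ C(13,k) p^k (1−p)^(13−k) over k:
  k=0: C(13,0)·0.09^0·0.91^13 = 0.2934527
  k=1: C(13,1)·0.09^1·0.91^12 = 0.3772963
  k=2: C(13,2)·0.09^2·0.91^11 = 0.2238901
  k=3: C(13,3)·0.09^3·0.91^10 = 0.0811909
  k=4: C(13,4)·0.09^4·0.91^9 = 0.0200747
Total = 0.9959047

0.99590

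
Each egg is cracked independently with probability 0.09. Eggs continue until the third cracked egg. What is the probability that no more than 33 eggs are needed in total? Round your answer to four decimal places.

0.5804

Finishing within 33 eggs ⇔ at least 3 successes in the first 33. With X ~ Binomial(33, 0.09), P(Y ≤ 33) = 1 − P(X ≤ 2).
  k=0: C(33,0)·0.09^0·0.91^33 = 0.044501
  k=1: C(33,1)·0.09^1·0.91^32 = 0.145238
  k=2: C(33,2)·0.09^2·0.91^31 = 0.229828
1 − 0.419566 = 0.580434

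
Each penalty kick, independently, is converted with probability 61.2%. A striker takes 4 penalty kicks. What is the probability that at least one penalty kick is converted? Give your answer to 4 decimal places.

0.9773

P(at least one) = 1 − P(none) = 1 − (1 − 0.612)^4
= 1 − 0.022663 = 0.977337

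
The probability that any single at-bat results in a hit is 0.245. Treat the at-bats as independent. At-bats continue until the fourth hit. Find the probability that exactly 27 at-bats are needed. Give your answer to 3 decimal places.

Y = trial on which the fourth success occurs; negative binomial, r=4, p=0.245.
P(Y=27) = C(26,3) · p^4 · (1−p)^23
= 2600 · 0.003603 · 0.0015588 = 0.01460

0.015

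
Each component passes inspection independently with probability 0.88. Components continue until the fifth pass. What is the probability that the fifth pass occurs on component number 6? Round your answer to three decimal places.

Y = trial on which the fifth success occurs; negative binomial, r=5, p=0.88.
P(Y=6) = C(5,4) · p^5 · (1−p)^1
= 5 · 0.52773 · 0.12 = 0.31664

0.317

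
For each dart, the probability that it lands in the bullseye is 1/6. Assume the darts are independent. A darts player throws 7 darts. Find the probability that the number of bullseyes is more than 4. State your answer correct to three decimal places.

0.002

X ~ Binomial(7, 0.166667); P(X ≥ 5) = Σ C(7,k) p^k (1−p)^(7−k) over k:
  k=5: C(7,5)·0.166667^5·0.833333^2 = 0.00188
  k=6: C(7,6)·0.166667^6·0.833333^1 = 0.00013
  k=7: C(7,7)·0.166667^7·0.833333^0 = 0.00000
Total = 0.00200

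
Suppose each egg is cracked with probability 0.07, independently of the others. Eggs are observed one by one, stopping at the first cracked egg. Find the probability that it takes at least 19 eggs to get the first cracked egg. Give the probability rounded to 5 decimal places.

0.27083

Y = number of eggs to the first success; geometric, p = 0.07.
P(Y > 18) = P(first 18 all fail) = (1−p)^18 = 0.2708277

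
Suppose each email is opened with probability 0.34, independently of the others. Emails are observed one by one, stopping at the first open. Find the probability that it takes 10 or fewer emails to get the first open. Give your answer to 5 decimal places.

0.98432

Y = number of emails to the first success; geometric, p = 0.34.
P(Y ≤ 10) = 1 − (1−p)^10 = 1 − 0.0156834 = 0.9843166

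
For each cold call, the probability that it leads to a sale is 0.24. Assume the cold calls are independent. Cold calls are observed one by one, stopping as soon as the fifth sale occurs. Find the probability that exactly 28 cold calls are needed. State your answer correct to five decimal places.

0.02535

Y = trial on which the fifth success occurs; negative binomial, r=5, p=0.24.
P(Y=28) = C(27,4) · p^5 · (1−p)^23
= 17550 · 0.00079626 · 0.0018143 = 0.0253540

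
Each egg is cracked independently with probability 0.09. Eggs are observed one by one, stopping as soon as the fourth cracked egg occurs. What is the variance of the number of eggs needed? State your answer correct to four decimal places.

449.3827

Y = total eggs until the fourth success; negative binomial with r=4, p=0.09.
Var(Y) = r(1−p)/p² = 4·0.91 / 0.09² = 449.382716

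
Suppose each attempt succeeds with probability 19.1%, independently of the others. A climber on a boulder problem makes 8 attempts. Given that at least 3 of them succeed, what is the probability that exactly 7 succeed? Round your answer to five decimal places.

X ~ Binomial(8, 0.191). Want P(X=7 | X≥3) = P(X=7) / P(X≥3).
P(X=7) = C(8,7)·0.191^7·0.809^1 = 0.0000600
P(X≥3) = 1 − 0.1834798 − 0.3465477 − 0.2863623 = 0.1836102
Ratio = 0.0000600 / 0.1836102 = 0.0003269

0.00033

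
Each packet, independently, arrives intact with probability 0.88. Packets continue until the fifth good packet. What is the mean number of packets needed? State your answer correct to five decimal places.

5.68182

Y = total packets until the fifth success; negative binomial with r=5, p=0.88.
E[Y] = r / p = 5 / 0.88 = 5.6818182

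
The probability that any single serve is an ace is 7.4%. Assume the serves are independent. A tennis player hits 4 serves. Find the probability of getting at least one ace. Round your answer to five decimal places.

P(at least one) = 1 − P(none) = 1 − (1 − 0.074)^4
= 1 − 0.7352651 = 0.2647349

0.26473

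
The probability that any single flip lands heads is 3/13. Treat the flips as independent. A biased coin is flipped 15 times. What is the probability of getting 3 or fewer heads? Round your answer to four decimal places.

0.5321

X ~ Binomial(15, 0.230769); P(X ≤ 3) = Σ C(15,k) p^k (1−p)^(15−k) over k:
  k=0: C(15,0)·0.230769^0·0.769231^15 = 0.019537
  k=1: C(15,1)·0.230769^1·0.769231^14 = 0.087915
  k=2: C(15,2)·0.230769^2·0.769231^13 = 0.184621
  k=3: C(15,3)·0.230769^3·0.769231^12 = 0.240008
Total = 0.532080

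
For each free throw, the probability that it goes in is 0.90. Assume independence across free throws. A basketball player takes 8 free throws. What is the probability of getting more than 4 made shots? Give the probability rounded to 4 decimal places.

0.9950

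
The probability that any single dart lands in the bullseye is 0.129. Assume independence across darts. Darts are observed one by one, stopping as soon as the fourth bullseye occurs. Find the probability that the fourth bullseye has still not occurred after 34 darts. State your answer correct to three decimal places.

0.345

Needing more than 34 darts ⇔ fewer than 4 successes in the first 34. With X ~ Binomial(34, 0.129), P(Y > 34) = P(X ≤ 3).
  k=0: C(34,0)·0.129^0·0.871^34 = 0.00913
  k=1: C(34,1)·0.129^1·0.871^33 = 0.04599
  k=2: C(34,2)·0.129^2·0.871^32 = 0.11239
  k=3: C(34,3)·0.129^3·0.871^31 = 0.17755
P(X ≤ 3) = 0.34506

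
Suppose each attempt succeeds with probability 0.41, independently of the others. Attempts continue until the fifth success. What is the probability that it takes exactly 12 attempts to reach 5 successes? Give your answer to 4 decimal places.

0.0951

Y = trial on which the fifth success occurs; negative binomial, r=5, p=0.41.
P(Y=12) = C(11,4) · p^5 · (1−p)^7
= 330 · 0.011586 · 0.024887 = 0.095147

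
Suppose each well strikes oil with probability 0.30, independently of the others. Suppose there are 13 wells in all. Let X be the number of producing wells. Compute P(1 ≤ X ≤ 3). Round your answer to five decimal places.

X ~ Binomial(13, 0.30); P(1 ≤ X ≤ 3) = Σ C(13,k) p^k (1−p)^(13−k) over k:
  k=1: C(13,1)·0.30^1·0.70^12 = 0.0539810
  k=2: C(13,2)·0.30^2·0.70^11 = 0.1388083
  k=3: C(13,3)·0.30^3·0.70^10 = 0.2181274
Total = 0.4109167

0.41092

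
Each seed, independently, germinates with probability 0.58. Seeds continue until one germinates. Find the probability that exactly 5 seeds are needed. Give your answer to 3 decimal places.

Geometric (trials to first success), p = 0.58.
P(Y = 5) = (1−p)^4 · p = 0.031117 · 0.58 = 0.01805

0.018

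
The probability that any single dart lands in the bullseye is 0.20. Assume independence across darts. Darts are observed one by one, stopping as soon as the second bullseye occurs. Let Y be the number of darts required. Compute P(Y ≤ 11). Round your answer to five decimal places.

0.67788

Finishing within 11 darts ⇔ at least 2 successes in the first 11. With X ~ Binomial(11, 0.20), P(Y ≤ 11) = 1 − P(X ≤ 1).
  k=0: C(11,0)·0.20^0·0.80^11 = 0.0858993
  k=1: C(11,1)·0.20^1·0.80^10 = 0.2362232
1 − 0.3221225 = 0.6778775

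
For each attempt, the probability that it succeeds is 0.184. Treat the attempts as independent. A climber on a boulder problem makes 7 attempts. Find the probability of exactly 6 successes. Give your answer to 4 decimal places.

X ~ Binomial(n=7, p=0.184).
P(X=6) = C(7,6) · p^6 · (1−p)^1
= 7 · 3.8807e-05 · 0.816 = 0.000222

0.0002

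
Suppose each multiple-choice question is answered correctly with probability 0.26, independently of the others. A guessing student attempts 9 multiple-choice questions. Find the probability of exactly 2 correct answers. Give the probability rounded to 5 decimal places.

X ~ Binomial(n=9, p=0.26).
P(X=2) = C(9,2) · p^2 · (1−p)^7
= 36 · 0.0676 · 0.12151 = 0.2957136

0.29571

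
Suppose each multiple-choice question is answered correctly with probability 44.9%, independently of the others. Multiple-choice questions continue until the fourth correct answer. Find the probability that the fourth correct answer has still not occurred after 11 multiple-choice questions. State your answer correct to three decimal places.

0.193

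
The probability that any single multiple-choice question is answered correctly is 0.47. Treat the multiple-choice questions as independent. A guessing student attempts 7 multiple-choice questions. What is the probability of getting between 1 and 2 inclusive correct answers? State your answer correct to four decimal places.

0.2669

X ~ Binomial(7, 0.47); P(1 ≤ X ≤ 2) = Σ C(7,k) p^k (1−p)^(7−k) over k:
  k=1: C(7,1)·0.47^1·0.53^6 = 0.072921
  k=2: C(7,2)·0.47^2·0.53^5 = 0.193997
Total = 0.266917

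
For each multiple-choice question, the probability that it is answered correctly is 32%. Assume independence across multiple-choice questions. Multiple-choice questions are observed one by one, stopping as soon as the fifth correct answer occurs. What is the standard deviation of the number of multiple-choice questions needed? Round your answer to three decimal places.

5.762

Y = total multiple-choice questions until the fifth success; negative binomial with r=5, p=0.32.
SD(Y) = √[r(1−p)/p²] = √(33.20312) = 5.76222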